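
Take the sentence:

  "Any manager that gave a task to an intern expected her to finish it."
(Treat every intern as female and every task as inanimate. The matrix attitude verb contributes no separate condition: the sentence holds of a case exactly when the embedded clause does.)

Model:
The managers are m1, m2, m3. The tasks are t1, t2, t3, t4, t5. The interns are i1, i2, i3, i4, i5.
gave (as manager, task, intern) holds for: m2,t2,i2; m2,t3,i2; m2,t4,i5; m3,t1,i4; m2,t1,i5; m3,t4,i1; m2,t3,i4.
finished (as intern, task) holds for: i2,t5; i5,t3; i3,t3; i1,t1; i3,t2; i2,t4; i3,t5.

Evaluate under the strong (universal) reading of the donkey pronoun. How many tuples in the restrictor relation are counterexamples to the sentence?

7

"her" takes "an intern" as antecedent and "it" takes "a task"; both are donkey pronouns co-varying with the restrictor.
Strong reading: for every (m,t,i) with gave(m,t,i), finished(i,t).
Restrictor triples: (m2,t1,i5)→finished(i5,t1) ✗  (m2,t2,i2)→finished(i2,t2) ✗  (m2,t3,i2)→finished(i2,t3) ✗  (m2,t3,i4)→finished(i4,t3) ✗  (m2,t4,i5)→finished(i5,t4) ✗  (m3,t1,i4)→finished(i4,t1) ✗  (m3,t4,i1)→finished(i1,t4) ✗
Counterexamples (restrictor triples failing the scope): 7.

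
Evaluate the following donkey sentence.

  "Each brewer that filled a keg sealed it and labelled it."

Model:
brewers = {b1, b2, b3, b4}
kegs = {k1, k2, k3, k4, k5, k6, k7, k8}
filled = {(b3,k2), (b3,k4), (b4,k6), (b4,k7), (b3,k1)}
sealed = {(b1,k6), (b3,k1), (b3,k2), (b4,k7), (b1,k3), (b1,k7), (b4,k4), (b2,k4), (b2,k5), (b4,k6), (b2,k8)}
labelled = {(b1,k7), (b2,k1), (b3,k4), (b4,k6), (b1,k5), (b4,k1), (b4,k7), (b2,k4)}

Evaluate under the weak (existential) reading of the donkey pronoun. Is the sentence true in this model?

False

"it" takes "a keg" as antecedent — a donkey pronoun bound across the clause boundary.
Weak reading: every brewer b with some filled-keg has at least one filled-keg k such that sealed(b,k) ∧ labelled(b,k).
Per brewer: b3:✗  b4:✓
b3 has no witness among its filled-kegs.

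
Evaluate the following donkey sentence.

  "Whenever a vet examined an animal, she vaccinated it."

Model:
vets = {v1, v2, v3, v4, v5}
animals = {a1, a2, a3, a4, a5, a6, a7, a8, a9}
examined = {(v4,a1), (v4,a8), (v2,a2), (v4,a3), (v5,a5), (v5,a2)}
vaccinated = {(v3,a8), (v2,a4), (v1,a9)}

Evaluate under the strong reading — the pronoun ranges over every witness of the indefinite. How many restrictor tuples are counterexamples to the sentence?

6

"it" takes "an animal" as antecedent — a donkey pronoun bound across the clause boundary.
Strong reading: for every (v,a) with examined(v,a), vaccinated(v,a).
Restrictor pairs: (v2,a2) ✗  (v4,a1) ✗  (v4,a3) ✗  (v4,a8) ✗  (v5,a2) ✗  (v5,a5) ✗
Counterexamples (restrictor pairs failing the scope): 6.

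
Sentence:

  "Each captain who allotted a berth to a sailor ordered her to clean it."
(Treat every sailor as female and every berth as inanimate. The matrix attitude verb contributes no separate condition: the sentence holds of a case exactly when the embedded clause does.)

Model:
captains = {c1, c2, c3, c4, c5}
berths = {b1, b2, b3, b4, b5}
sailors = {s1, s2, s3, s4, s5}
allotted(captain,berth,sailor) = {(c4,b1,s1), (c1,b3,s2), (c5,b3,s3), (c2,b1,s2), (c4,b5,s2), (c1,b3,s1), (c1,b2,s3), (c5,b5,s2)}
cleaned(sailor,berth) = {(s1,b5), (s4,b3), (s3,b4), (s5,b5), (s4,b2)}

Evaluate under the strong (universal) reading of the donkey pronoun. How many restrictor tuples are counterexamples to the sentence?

"her" takes "a sailor" as antecedent and "it" takes "a berth"; both are donkey pronouns co-varying with the restrictor.
Strong reading: for every (c,b,s) with allotted(c,b,s), cleaned(s,b).
Restrictor triples: (c1,b2,s3)→cleaned(s3,b2) ✗  (c1,b3,s1)→cleaned(s1,b3) ✗  (c1,b3,s2)→cleaned(s2,b3) ✗  (c2,b1,s2)→cleaned(s2,b1) ✗  (c4,b1,s1)→cleaned(s1,b1) ✗  (c4,b5,s2)→cleaned(s2,b5) ✗  (c5,b3,s3)→cleaned(s3,b3) ✗  (c5,b5,s2)→cleaned(s2,b5) ✗
Counterexamples (restrictor triples failing the scope): 8.

8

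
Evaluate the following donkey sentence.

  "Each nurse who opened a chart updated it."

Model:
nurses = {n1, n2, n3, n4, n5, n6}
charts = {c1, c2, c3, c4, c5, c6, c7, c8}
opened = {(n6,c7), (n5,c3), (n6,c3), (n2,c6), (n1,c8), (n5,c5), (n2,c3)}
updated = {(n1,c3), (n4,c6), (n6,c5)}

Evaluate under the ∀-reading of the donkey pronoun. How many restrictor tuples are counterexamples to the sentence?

7

"it" takes "a chart" as antecedent — a donkey pronoun bound across the clause boundary.
Strong reading: for every (n,c) with opened(n,c), updated(n,c).
Restrictor pairs: (n1,c8) ✗  (n2,c3) ✗  (n2,c6) ✗  (n5,c3) ✗  (n5,c5) ✗  (n6,c3) ✗  (n6,c7) ✗
Counterexamples (restrictor pairs failing the scope): 7.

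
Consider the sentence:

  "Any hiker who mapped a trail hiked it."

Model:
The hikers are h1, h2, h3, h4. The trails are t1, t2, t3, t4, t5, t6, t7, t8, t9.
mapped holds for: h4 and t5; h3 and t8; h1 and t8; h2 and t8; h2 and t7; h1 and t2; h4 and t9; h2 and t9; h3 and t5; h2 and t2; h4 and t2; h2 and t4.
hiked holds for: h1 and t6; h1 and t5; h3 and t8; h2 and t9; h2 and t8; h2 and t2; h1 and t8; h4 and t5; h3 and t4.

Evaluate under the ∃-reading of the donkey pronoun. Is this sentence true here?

True

"it" takes "a trail" as antecedent — a donkey pronoun bound across the clause boundary.
Weak reading: every hiker h with some mapped-trail has at least one mapped-trail t such that hiked(h,t).
Per hiker: h1:✓  h2:✓  h3:✓  h4:✓
Every hiker in the restrictor has a witness.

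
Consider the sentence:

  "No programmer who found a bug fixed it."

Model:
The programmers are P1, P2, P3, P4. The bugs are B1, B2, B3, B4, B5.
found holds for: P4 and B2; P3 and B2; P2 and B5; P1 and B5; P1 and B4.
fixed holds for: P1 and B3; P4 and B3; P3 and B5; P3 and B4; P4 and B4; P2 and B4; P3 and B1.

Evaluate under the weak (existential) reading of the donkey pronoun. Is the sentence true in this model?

True

"it" takes "a bug" as antecedent — a donkey pronoun bound across the clause boundary.
Truth condition: for no (p,b) with found(p,b) does fixed(p,b) hold.
Restrictor pairs — does the scope hold? (P1,B4):fails  (P1,B5):fails  (P2,B5):fails  (P3,B2):fails  (P4,B2):fails
Scope holds for no restrictor pair, so the sentence is true.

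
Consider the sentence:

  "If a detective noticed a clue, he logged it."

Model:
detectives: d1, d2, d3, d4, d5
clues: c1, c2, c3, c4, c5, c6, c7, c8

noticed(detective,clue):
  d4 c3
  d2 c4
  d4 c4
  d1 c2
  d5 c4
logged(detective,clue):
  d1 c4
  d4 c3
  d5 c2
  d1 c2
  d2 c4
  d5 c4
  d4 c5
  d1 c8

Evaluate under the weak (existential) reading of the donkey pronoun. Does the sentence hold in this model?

"it" takes "a clue" as antecedent — a donkey pronoun bound across the clause boundary.
Weak reading: every detective d with some noticed-clue has at least one noticed-clue c such that logged(d,c).
Per detective: d1:✓  d2:✓  d4:✓  d5:✓
Every detective in the restrictor has a witness.

True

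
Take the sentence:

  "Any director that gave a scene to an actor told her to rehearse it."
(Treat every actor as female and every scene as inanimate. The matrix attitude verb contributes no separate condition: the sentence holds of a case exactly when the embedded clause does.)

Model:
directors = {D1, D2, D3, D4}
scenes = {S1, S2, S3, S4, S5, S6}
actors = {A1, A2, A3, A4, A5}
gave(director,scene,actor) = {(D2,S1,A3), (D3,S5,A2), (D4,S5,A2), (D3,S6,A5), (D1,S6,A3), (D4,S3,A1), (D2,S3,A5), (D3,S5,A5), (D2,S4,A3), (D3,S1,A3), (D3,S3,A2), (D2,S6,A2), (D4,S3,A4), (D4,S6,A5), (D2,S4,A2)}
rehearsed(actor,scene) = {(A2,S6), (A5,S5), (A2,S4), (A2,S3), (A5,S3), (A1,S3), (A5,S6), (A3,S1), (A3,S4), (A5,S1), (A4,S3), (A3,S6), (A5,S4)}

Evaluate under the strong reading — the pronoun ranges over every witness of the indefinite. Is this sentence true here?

"her" takes "an actor" as antecedent and "it" takes "a scene"; both are donkey pronouns co-varying with the restrictor.
Strong reading: for every (d,s,a) with gave(d,s,a), rehearsed(a,s).
Restrictor triples: (D1,S6,A3)→rehearsed(A3,S6) ✓  (D2,S1,A3)→rehearsed(A3,S1) ✓  (D2,S3,A5)→rehearsed(A5,S3) ✓  (D2,S4,A2)→rehearsed(A2,S4) ✓  (D2,S4,A3)→rehearsed(A3,S4) ✓  (D2,S6,A2)→rehearsed(A2,S6) ✓  (D3,S1,A3)→rehearsed(A3,S1) ✓  (D3,S3,A2)→rehearsed(A2,S3) ✓  (D3,S5,A2)→rehearsed(A2,S5) ✗  (D3,S5,A5)→rehearsed(A5,S5) ✓  (D3,S6,A5)→rehearsed(A5,S6) ✓  (D4,S3,A1)→rehearsed(A1,S3) ✓  (D4,S3,A4)→rehearsed(A4,S3) ✓  (D4,S5,A2)→rehearsed(A2,S5) ✗  (D4,S6,A5)→rehearsed(A5,S6) ✓
Counterexample: (D3,S5,A2) — rehearsed(A2,S5) does not hold.

False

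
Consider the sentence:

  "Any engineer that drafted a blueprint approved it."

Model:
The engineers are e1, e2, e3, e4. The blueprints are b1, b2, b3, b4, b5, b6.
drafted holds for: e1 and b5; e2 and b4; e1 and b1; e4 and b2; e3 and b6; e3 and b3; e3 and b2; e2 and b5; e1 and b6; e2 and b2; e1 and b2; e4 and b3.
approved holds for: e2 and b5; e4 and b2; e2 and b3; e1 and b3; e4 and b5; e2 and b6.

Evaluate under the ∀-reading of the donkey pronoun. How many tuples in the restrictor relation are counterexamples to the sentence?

10

"it" takes "a blueprint" as antecedent — a donkey pronoun bound across the clause boundary.
Strong reading: for every (e,b) with drafted(e,b), approved(e,b).
Restrictor pairs: (e1,b1) ✗  (e1,b2) ✗  (e1,b5) ✗  (e1,b6) ✗  (e2,b2) ✗  (e2,b4) ✗  (e2,b5) ✓  (e3,b2) ✗  (e3,b3) ✗  (e3,b6) ✗  (e4,b2) ✓  (e4,b3) ✗
Counterexamples (restrictor pairs failing the scope): 10.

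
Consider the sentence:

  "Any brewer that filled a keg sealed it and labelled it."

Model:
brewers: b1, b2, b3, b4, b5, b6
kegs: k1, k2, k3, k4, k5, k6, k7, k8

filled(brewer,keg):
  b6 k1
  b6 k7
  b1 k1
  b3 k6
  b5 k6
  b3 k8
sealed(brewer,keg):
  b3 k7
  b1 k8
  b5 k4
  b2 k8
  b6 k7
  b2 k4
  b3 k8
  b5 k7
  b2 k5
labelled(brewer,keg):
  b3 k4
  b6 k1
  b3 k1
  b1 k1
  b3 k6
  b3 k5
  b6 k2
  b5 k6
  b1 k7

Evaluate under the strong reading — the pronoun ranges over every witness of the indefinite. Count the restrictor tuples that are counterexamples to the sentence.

"it" takes "a keg" as antecedent — a donkey pronoun bound across the clause boundary.
Strong reading: for every (b,k) with filled(b,k), sealed(b,k) ∧ labelled(b,k).
Restrictor pairs: (b1,k1) ✗  (b3,k6) ✗  (b3,k8) ✗  (b5,k6) ✗  (b6,k1) ✗  (b6,k7) ✗
Counterexamples (restrictor pairs failing the scope): 6.

6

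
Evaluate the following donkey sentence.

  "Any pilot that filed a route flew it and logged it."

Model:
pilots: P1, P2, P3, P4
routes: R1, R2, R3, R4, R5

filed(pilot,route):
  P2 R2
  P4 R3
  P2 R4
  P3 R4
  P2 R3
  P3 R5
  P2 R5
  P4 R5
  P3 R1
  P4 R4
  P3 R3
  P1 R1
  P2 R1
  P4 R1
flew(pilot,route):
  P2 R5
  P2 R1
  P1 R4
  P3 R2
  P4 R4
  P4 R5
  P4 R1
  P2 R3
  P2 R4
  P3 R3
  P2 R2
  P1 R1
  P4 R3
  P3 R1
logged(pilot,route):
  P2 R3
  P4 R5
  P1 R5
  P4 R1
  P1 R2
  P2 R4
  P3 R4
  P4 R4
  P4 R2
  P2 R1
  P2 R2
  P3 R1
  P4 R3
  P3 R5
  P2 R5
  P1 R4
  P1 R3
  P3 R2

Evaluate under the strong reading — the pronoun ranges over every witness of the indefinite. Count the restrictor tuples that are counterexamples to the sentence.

4

"it" takes "a route" as antecedent — a donkey pronoun bound across the clause boundary.
Strong reading: for every (p,r) with filed(p,r), flew(p,r) ∧ logged(p,r).
Restrictor pairs: (P1,R1) ✗  (P2,R1) ✓  (P2,R2) ✓  (P2,R3) ✓  (P2,R4) ✓  (P2,R5) ✓  (P3,R1) ✓  (P3,R3) ✗  (P3,R4) ✗  (P3,R5) ✗  (P4,R1) ✓  (P4,R3) ✓  (P4,R4) ✓  (P4,R5) ✓
Counterexamples (restrictor pairs failing the scope): 4.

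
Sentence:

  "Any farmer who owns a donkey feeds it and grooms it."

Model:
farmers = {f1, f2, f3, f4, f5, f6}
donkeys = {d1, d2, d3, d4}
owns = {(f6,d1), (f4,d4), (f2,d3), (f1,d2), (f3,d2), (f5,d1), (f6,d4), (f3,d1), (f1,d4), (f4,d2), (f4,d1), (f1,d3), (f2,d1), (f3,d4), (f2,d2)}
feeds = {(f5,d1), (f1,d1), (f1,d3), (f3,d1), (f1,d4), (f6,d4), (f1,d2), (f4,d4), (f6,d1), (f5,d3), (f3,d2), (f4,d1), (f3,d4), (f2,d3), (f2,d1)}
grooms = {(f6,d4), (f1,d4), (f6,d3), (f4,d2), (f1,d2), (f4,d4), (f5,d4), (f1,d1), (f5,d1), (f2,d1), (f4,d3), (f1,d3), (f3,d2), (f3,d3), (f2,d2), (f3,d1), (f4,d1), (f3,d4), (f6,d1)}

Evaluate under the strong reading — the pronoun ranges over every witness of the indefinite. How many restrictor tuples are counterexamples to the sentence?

3

"it" takes "a donkey" as antecedent — a donkey pronoun bound across the clause boundary.
Strong reading: for every (f,d) with owns(f,d), feeds(f,d) ∧ grooms(f,d).
Restrictor pairs: (f1,d2) ✓  (f1,d3) ✓  (f1,d4) ✓  (f2,d1) ✓  (f2,d2) ✗  (f2,d3) ✗  (f3,d1) ✓  (f3,d2) ✓  (f3,d4) ✓  (f4,d1) ✓  (f4,d2) ✗  (f4,d4) ✓  (f5,d1) ✓  (f6,d1) ✓  (f6,d4) ✓
Counterexamples (restrictor pairs failing the scope): 3.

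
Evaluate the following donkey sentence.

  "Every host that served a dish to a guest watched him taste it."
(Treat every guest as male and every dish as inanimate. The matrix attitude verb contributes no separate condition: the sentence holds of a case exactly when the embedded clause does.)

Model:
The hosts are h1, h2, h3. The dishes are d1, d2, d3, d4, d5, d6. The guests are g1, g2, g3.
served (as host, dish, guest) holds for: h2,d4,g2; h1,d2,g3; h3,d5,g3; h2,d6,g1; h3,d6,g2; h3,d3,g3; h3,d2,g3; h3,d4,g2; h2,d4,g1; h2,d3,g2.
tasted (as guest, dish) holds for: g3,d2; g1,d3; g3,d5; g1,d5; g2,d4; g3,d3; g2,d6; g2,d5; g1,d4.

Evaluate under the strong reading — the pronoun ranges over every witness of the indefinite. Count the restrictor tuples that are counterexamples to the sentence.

2

"him" takes "a guest" as antecedent and "it" takes "a dish"; both are donkey pronouns co-varying with the restrictor.
Strong reading: for every (h,d,g) with served(h,d,g), tasted(g,d).
Restrictor triples: (h1,d2,g3)→tasted(g3,d2) ✓  (h2,d3,g2)→tasted(g2,d3) ✗  (h2,d4,g1)→tasted(g1,d4) ✓  (h2,d4,g2)→tasted(g2,d4) ✓  (h2,d6,g1)→tasted(g1,d6) ✗  (h3,d2,g3)→tasted(g3,d2) ✓  (h3,d3,g3)→tasted(g3,d3) ✓  (h3,d4,g2)→tasted(g2,d4) ✓  (h3,d5,g3)→tasted(g3,d5) ✓  (h3,d6,g2)→tasted(g2,d6) ✓
Counterexamples (restrictor triples failing the scope): 2.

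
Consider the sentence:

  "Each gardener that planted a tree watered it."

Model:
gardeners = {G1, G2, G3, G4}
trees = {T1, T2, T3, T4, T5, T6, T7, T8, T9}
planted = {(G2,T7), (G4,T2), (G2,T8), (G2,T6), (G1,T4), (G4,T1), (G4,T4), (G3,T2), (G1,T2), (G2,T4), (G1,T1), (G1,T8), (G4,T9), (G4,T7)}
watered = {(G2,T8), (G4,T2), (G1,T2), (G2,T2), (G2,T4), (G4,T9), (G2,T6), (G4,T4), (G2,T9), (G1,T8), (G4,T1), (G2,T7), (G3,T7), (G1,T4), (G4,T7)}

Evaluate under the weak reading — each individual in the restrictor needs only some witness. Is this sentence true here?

False

"it" takes "a tree" as antecedent — a donkey pronoun bound across the clause boundary.
Weak reading: every gardener g with some planted-tree has at least one planted-tree t such that watered(g,t).
Per gardener: G1:✓  G2:✓  G3:✗  G4:✓
G3 has no witness among its planted-trees.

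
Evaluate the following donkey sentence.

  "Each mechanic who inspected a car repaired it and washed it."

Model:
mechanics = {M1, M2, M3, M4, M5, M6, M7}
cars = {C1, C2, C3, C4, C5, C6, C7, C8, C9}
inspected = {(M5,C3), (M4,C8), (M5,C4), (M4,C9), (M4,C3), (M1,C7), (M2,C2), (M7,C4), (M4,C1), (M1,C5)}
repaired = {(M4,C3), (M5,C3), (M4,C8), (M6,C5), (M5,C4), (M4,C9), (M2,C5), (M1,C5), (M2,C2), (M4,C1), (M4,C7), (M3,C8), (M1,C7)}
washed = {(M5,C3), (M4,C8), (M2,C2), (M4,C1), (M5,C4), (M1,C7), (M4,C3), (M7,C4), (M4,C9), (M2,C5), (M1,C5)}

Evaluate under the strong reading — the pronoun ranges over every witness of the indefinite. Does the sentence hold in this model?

"it" takes "a car" as antecedent — a donkey pronoun bound across the clause boundary.
Strong reading: for every (m,c) with inspected(m,c), repaired(m,c) ∧ washed(m,c).
Restrictor pairs: (M1,C5) ✓  (M1,C7) ✓  (M2,C2) ✓  (M4,C1) ✓  (M4,C3) ✓  (M4,C8) ✓  (M4,C9) ✓  (M5,C3) ✓  (M5,C4) ✓  (M7,C4) ✗
Counterexample: (M7,C4) is in inspected but fails the scope.

False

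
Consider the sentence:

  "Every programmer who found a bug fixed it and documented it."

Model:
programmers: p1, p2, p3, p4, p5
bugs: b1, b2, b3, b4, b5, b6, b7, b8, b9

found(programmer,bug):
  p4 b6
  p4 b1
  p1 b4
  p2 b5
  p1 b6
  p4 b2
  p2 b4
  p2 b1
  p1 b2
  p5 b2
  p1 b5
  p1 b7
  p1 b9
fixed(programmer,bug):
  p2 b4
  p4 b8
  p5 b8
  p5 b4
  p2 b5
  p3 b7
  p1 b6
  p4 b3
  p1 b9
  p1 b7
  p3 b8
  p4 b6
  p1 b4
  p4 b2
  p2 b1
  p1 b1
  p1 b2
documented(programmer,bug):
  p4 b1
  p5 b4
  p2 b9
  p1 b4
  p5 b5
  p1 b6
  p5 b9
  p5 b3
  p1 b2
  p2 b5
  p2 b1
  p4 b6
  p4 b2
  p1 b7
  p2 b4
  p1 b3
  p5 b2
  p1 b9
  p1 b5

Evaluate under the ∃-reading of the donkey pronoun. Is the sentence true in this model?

False

"it" takes "a bug" as antecedent — a donkey pronoun bound across the clause boundary.
Weak reading: every programmer p with some found-bug has at least one found-bug b such that fixed(p,b) ∧ documented(p,b).
Per programmer: p1:✓  p2:✓  p4:✓  p5:✗
p5 has no witness among its found-bugs.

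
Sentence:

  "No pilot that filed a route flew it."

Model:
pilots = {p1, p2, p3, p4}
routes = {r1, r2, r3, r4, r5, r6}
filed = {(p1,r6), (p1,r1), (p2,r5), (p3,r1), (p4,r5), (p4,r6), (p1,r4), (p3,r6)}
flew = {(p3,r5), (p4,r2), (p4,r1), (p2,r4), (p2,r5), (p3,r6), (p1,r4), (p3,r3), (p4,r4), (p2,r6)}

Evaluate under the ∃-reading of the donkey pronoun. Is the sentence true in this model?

False

"it" takes "a route" as antecedent — a donkey pronoun bound across the clause boundary.
Truth condition: for no (p,r) with filed(p,r) does flew(p,r) hold.
Restrictor pairs — does the scope hold? (p1,r1):fails  (p1,r4):holds  (p1,r6):fails  (p2,r5):holds  (p3,r1):fails  (p3,r6):holds  (p4,r5):fails  (p4,r6):fails
Scope holds for 3 pair(s), so the sentence is false.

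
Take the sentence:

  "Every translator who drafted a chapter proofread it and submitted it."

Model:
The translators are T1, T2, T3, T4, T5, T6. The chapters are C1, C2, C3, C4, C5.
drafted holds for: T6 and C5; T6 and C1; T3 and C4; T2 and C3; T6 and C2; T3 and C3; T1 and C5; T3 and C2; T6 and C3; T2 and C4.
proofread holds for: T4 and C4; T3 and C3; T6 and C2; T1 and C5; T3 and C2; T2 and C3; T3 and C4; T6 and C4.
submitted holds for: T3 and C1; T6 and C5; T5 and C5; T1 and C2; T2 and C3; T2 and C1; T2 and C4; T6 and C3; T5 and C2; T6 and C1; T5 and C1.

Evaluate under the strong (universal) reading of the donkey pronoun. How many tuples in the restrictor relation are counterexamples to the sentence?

9

"it" takes "a chapter" as antecedent — a donkey pronoun bound across the clause boundary.
Strong reading: for every (t,c) with drafted(t,c), proofread(t,c) ∧ submitted(t,c).
Restrictor pairs: (T1,C5) ✗  (T2,C3) ✓  (T2,C4) ✗  (T3,C2) ✗  (T3,C3) ✗  (T3,C4) ✗  (T6,C1) ✗  (T6,C2) ✗  (T6,C3) ✗  (T6,C5) ✗
Counterexamples (restrictor pairs failing the scope): 9.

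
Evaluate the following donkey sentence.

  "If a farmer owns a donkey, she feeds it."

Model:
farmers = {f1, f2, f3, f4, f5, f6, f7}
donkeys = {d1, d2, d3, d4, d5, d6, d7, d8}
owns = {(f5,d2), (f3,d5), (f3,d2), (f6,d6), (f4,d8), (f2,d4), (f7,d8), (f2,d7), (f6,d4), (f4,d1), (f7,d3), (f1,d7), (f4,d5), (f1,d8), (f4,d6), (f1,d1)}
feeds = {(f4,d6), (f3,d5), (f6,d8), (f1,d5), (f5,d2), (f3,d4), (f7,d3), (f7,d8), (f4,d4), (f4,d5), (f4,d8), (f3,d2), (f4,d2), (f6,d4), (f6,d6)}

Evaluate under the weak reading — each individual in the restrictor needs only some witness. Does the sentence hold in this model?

"it" takes "a donkey" as antecedent — a donkey pronoun bound across the clause boundary.
Weak reading: every farmer f with some owns-donkey has at least one owns-donkey d such that feeds(f,d).
Per farmer: f1:✗  f2:✗  f3:✓  f4:✓  f5:✓  f6:✓  f7:✓
f1 has no witness among its owns-donkeys.

False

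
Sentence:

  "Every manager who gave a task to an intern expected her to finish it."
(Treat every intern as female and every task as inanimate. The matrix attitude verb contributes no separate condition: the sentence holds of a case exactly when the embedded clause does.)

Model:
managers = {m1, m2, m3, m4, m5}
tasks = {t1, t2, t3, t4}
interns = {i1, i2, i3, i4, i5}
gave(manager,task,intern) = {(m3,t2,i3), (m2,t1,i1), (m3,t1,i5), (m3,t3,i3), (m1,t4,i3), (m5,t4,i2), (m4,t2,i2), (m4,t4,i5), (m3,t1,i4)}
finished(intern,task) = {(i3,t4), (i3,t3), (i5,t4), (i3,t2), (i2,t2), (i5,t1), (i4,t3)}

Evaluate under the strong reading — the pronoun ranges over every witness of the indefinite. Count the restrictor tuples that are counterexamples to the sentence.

3

"her" takes "an intern" as antecedent and "it" takes "a task"; both are donkey pronouns co-varying with the restrictor.
Strong reading: for every (m,t,i) with gave(m,t,i), finished(i,t).
Restrictor triples: (m1,t4,i3)→finished(i3,t4) ✓  (m2,t1,i1)→finished(i1,t1) ✗  (m3,t1,i4)→finished(i4,t1) ✗  (m3,t1,i5)→finished(i5,t1) ✓  (m3,t2,i3)→finished(i3,t2) ✓  (m3,t3,i3)→finished(i3,t3) ✓  (m4,t2,i2)→finished(i2,t2) ✓  (m4,t4,i5)→finished(i5,t4) ✓  (m5,t4,i2)→finished(i2,t4) ✗
Counterexamples (restrictor triples failing the scope): 3.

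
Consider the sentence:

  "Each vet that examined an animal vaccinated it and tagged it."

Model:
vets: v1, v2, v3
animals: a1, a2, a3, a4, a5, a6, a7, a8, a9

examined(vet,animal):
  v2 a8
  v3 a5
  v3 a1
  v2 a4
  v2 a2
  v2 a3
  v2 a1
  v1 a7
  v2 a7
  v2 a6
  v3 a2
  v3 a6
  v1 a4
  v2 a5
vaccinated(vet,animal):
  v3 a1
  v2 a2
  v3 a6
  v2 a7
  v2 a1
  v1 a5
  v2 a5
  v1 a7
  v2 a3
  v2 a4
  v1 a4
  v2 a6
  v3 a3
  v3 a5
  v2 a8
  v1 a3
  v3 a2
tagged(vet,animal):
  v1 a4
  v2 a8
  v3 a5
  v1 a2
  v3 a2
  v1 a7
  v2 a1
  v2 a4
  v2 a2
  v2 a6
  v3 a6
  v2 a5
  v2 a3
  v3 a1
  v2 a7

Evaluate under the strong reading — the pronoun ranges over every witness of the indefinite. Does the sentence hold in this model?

True

"it" takes "an animal" as antecedent — a donkey pronoun bound across the clause boundary.
Strong reading: for every (v,a) with examined(v,a), vaccinated(v,a) ∧ tagged(v,a).
Restrictor pairs: (v1,a4) ✓  (v1,a7) ✓  (v2,a1) ✓  (v2,a2) ✓  (v2,a3) ✓  (v2,a4) ✓  (v2,a5) ✓  (v2,a6) ✓  (v2,a7) ✓  (v2,a8) ✓  (v3,a1) ✓  (v3,a2) ✓  (v3,a5) ✓  (v3,a6) ✓
Every restrictor pair satisfies the scope.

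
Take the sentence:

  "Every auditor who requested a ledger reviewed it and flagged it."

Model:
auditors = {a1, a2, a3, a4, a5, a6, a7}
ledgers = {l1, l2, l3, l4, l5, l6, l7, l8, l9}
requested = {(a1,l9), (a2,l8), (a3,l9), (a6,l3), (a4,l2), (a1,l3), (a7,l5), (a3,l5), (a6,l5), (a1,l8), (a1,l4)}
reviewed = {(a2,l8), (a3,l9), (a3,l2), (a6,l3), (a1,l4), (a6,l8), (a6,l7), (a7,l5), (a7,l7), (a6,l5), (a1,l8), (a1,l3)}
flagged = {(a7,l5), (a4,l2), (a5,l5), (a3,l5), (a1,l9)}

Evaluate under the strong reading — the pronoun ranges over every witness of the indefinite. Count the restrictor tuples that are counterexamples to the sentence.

10

"it" takes "a ledger" as antecedent — a donkey pronoun bound across the clause boundary.
Strong reading: for every (a,l) with requested(a,l), reviewed(a,l) ∧ flagged(a,l).
Restrictor pairs: (a1,l3) ✗  (a1,l4) ✗  (a1,l8) ✗  (a1,l9) ✗  (a2,l8) ✗  (a3,l5) ✗  (a3,l9) ✗  (a4,l2) ✗  (a6,l3) ✗  (a6,l5) ✗  (a7,l5) ✓
Counterexamples (restrictor pairs failing the scope): 10.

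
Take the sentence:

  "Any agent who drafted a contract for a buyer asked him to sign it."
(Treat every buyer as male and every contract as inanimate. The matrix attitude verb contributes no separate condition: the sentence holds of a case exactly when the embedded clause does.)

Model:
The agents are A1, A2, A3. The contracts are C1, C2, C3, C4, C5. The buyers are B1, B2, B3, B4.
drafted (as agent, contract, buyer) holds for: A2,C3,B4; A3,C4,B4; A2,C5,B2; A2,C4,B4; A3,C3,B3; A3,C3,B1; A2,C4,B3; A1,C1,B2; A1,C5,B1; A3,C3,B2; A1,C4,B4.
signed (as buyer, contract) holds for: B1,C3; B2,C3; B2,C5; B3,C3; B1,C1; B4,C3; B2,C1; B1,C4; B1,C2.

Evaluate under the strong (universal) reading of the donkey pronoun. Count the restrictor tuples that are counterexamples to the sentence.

5

"him" takes "a buyer" as antecedent and "it" takes "a contract"; both are donkey pronouns co-varying with the restrictor.
Strong reading: for every (a,c,b) with drafted(a,c,b), signed(b,c).
Restrictor triples: (A1,C1,B2)→signed(B2,C1) ✓  (A1,C4,B4)→signed(B4,C4) ✗  (A1,C5,B1)→signed(B1,C5) ✗  (A2,C3,B4)→signed(B4,C3) ✓  (A2,C4,B3)→signed(B3,C4) ✗  (A2,C4,B4)→signed(B4,C4) ✗  (A2,C5,B2)→signed(B2,C5) ✓  (A3,C3,B1)→signed(B1,C3) ✓  (A3,C3,B2)→signed(B2,C3) ✓  (A3,C3,B3)→signed(B3,C3) ✓  (A3,C4,B4)→signed(B4,C4) ✗
Counterexamples (restrictor triples failing the scope): 5.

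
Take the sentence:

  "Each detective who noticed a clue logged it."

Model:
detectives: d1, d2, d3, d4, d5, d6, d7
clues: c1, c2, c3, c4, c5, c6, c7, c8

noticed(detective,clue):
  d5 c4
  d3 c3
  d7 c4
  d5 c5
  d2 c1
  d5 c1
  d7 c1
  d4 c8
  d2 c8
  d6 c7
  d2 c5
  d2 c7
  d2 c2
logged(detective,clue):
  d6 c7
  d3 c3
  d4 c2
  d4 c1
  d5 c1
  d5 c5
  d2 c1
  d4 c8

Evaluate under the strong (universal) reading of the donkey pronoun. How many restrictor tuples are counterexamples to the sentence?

"it" takes "a clue" as antecedent — a donkey pronoun bound across the clause boundary.
Strong reading: for every (d,c) with noticed(d,c), logged(d,c).
Restrictor pairs: (d2,c1) ✓  (d2,c2) ✗  (d2,c5) ✗  (d2,c7) ✗  (d2,c8) ✗  (d3,c3) ✓  (d4,c8) ✓  (d5,c1) ✓  (d5,c4) ✗  (d5,c5) ✓  (d6,c7) ✓  (d7,c1) ✗  (d7,c4) ✗
Counterexamples (restrictor pairs failing the scope): 7.

7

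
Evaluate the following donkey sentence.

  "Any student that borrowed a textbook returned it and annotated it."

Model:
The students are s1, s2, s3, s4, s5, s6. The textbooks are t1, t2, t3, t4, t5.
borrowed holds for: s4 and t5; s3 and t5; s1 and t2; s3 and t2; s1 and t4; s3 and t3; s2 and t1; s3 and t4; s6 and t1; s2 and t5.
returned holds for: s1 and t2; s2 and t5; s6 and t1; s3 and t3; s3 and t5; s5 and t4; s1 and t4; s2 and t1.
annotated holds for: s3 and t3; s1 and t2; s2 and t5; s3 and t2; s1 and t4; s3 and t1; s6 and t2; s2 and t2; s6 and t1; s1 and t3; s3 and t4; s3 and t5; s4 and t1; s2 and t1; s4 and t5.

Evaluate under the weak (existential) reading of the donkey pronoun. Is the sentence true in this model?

"it" takes "a textbook" as antecedent — a donkey pronoun bound across the clause boundary.
Weak reading: every student s with some borrowed-textbook has at least one borrowed-textbook t such that returned(s,t) ∧ annotated(s,t).
Per student: s1:✓  s2:✓  s3:✓  s4:✗  s6:✓
s4 has no witness among its borrowed-textbooks.

False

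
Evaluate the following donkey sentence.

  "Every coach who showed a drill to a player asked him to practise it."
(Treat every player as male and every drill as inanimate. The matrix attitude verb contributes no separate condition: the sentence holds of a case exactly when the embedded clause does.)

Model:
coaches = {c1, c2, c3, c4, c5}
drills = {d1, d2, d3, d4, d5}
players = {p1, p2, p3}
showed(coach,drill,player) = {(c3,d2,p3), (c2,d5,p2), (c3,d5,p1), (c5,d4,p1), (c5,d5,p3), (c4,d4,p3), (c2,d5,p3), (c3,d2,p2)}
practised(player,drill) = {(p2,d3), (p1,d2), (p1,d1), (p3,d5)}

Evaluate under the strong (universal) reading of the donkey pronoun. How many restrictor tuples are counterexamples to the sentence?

6

"him" takes "a player" as antecedent and "it" takes "a drill"; both are donkey pronouns co-varying with the restrictor.
Strong reading: for every (c,d,p) with showed(c,d,p), practised(p,d).
Restrictor triples: (c2,d5,p2)→practised(p2,d5) ✗  (c2,d5,p3)→practised(p3,d5) ✓  (c3,d2,p2)→practised(p2,d2) ✗  (c3,d2,p3)→practised(p3,d2) ✗  (c3,d5,p1)→practised(p1,d5) ✗  (c4,d4,p3)→practised(p3,d4) ✗  (c5,d4,p1)→practised(p1,d4) ✗  (c5,d5,p3)→practised(p3,d5) ✓
Counterexamples (restrictor triples failing the scope): 6.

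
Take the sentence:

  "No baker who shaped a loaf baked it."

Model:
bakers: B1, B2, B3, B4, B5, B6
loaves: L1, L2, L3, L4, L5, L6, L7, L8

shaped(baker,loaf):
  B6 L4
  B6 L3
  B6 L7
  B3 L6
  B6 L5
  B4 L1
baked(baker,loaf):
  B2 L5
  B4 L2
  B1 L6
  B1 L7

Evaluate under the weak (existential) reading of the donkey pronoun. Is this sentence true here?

"it" takes "a loaf" as antecedent — a donkey pronoun bound across the clause boundary.
Truth condition: for no (b,l) with shaped(b,l) does baked(b,l) hold.
Restrictor pairs — does the scope hold? (B3,L6):fails  (B4,L1):fails  (B6,L3):fails  (B6,L4):fails  (B6,L5):fails  (B6,L7):fails
Scope holds for no restrictor pair, so the sentence is true.

True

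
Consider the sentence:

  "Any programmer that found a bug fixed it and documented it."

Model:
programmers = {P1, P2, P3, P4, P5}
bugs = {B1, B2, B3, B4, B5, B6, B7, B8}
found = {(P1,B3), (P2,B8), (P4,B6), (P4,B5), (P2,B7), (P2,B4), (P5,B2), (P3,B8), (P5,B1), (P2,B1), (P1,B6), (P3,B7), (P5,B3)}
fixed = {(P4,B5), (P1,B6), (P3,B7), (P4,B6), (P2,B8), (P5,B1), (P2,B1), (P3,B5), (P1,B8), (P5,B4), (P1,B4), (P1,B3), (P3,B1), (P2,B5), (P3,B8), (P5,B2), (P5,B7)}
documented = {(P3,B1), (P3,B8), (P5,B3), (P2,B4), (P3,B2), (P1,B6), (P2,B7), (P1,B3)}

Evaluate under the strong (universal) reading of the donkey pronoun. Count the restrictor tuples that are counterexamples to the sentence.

10

"it" takes "a bug" as antecedent — a donkey pronoun bound across the clause boundary.
Strong reading: for every (p,b) with found(p,b), fixed(p,b) ∧ documented(p,b).
Restrictor pairs: (P1,B3) ✓  (P1,B6) ✓  (P2,B1) ✗  (P2,B4) ✗  (P2,B7) ✗  (P2,B8) ✗  (P3,B7) ✗  (P3,B8) ✓  (P4,B5) ✗  (P4,B6) ✗  (P5,B1) ✗  (P5,B2) ✗  (P5,B3) ✗
Counterexamples (restrictor pairs failing the scope): 10.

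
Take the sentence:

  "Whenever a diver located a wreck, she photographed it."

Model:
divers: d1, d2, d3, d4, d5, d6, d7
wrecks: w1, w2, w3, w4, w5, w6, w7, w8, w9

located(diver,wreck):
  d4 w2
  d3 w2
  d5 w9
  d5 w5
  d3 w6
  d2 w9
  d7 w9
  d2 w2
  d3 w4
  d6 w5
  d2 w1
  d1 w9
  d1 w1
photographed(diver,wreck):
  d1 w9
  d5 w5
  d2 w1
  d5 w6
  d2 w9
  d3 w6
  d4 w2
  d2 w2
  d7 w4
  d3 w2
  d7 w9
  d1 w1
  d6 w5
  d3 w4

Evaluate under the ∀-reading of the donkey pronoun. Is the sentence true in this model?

"it" takes "a wreck" as antecedent — a donkey pronoun bound across the clause boundary.
Strong reading: for every (d,w) with located(d,w), photographed(d,w).
Restrictor pairs: (d1,w1) ✓  (d1,w9) ✓  (d2,w1) ✓  (d2,w2) ✓  (d2,w9) ✓  (d3,w2) ✓  (d3,w4) ✓  (d3,w6) ✓  (d4,w2) ✓  (d5,w5) ✓  (d5,w9) ✗  (d6,w5) ✓  (d7,w9) ✓
Counterexample: (d5,w9) is in located but fails the scope.

False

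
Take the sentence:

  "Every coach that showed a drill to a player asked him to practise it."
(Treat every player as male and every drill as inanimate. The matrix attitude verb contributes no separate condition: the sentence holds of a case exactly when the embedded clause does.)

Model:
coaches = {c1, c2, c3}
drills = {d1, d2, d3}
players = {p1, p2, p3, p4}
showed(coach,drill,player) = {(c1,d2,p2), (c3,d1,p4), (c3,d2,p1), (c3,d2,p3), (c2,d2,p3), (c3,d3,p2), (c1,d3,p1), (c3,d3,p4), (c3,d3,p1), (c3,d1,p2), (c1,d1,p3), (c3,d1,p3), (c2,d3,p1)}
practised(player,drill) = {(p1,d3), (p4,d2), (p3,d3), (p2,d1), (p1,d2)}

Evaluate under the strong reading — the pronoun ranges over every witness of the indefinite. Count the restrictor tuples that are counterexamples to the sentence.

"him" takes "a player" as antecedent and "it" takes "a drill"; both are donkey pronouns co-varying with the restrictor.
Strong reading: for every (c,d,p) with showed(c,d,p), practised(p,d).
Restrictor triples: (c1,d1,p3)→practised(p3,d1) ✗  (c1,d2,p2)→practised(p2,d2) ✗  (c1,d3,p1)→practised(p1,d3) ✓  (c2,d2,p3)→practised(p3,d2) ✗  (c2,d3,p1)→practised(p1,d3) ✓  (c3,d1,p2)→practised(p2,d1) ✓  (c3,d1,p3)→practised(p3,d1) ✗  (c3,d1,p4)→practised(p4,d1) ✗  (c3,d2,p1)→practised(p1,d2) ✓  (c3,d2,p3)→practised(p3,d2) ✗  (c3,d3,p1)→practised(p1,d3) ✓  (c3,d3,p2)→practised(p2,d3) ✗  (c3,d3,p4)→practised(p4,d3) ✗
Counterexamples (restrictor triples failing the scope): 8.

8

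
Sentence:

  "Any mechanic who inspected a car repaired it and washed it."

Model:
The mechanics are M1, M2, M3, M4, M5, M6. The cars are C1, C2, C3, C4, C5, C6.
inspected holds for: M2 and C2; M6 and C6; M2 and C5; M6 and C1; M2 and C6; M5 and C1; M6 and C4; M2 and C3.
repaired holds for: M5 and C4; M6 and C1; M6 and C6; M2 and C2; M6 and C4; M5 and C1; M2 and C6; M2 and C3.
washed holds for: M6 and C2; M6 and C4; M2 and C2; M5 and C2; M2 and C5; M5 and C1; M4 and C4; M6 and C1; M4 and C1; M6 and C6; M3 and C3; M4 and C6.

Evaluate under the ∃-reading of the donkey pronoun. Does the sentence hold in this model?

True

"it" takes "a car" as antecedent — a donkey pronoun bound across the clause boundary.
Weak reading: every mechanic m with some inspected-car has at least one inspected-car c such that repaired(m,c) ∧ washed(m,c).
Per mechanic: M2:✓  M5:✓  M6:✓
Every mechanic in the restrictor has a witness.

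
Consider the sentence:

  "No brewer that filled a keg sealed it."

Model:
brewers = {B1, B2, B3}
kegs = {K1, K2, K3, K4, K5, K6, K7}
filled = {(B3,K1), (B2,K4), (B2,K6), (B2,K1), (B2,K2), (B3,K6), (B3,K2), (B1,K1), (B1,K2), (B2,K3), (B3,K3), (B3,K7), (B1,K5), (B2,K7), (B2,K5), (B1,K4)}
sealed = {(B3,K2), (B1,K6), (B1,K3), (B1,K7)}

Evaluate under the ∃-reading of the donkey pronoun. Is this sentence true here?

False

"it" takes "a keg" as antecedent — a donkey pronoun bound across the clause boundary.
Truth condition: for no (b,k) with filled(b,k) does sealed(b,k) hold.
Restrictor pairs — does the scope hold? (B1,K1):fails  (B1,K2):fails  (B1,K4):fails  (B1,K5):fails  (B2,K1):fails  (B2,K2):fails  (B2,K3):fails  (B2,K4):fails  (B2,K5):fails  (B2,K6):fails  (B2,K7):fails  (B3,K1):fails  (B3,K2):holds  (B3,K3):fails  (B3,K6):fails  (B3,K7):fails
Scope holds for 1 pair(s), so the sentence is false.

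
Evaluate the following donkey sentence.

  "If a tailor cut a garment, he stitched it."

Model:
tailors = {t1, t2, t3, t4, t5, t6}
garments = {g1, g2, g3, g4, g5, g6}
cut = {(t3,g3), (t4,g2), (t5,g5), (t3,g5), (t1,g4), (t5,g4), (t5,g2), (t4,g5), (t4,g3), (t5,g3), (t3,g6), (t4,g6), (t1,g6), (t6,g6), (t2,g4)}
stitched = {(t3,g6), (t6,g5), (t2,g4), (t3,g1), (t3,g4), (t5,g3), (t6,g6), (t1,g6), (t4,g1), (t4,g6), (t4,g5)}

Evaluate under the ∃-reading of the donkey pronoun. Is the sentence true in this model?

True

"it" takes "a garment" as antecedent — a donkey pronoun bound across the clause boundary.
Weak reading: every tailor t with some cut-garment has at least one cut-garment g such that stitched(t,g).
Per tailor: t1:✓  t2:✓  t3:✓  t4:✓  t5:✓  t6:✓
Every tailor in the restrictor has a witness.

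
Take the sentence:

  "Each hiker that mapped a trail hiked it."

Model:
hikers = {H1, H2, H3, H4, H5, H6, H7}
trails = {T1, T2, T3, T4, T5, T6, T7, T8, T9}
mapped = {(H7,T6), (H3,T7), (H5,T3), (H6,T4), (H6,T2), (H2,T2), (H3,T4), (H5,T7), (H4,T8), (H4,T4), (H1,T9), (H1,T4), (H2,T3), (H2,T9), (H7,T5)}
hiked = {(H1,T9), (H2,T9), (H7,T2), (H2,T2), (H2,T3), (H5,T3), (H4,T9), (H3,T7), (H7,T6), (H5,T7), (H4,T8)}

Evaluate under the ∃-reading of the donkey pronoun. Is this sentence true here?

False

"it" takes "a trail" as antecedent — a donkey pronoun bound across the clause boundary.
Weak reading: every hiker h with some mapped-trail has at least one mapped-trail t such that hiked(h,t).
Per hiker: H1:✓  H2:✓  H3:✓  H4:✓  H5:✓  H6:✗  H7:✓
H6 has no witness among its mapped-trails.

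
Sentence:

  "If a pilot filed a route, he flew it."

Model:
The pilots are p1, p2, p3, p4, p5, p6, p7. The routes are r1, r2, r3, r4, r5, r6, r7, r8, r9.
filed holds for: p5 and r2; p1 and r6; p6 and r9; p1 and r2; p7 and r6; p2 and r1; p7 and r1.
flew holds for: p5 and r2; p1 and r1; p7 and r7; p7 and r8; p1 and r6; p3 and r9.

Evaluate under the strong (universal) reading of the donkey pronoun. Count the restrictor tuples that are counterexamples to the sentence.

5

"it" takes "a route" as antecedent — a donkey pronoun bound across the clause boundary.
Strong reading: for every (p,r) with filed(p,r), flew(p,r).
Restrictor pairs: (p1,r2) ✗  (p1,r6) ✓  (p2,r1) ✗  (p5,r2) ✓  (p6,r9) ✗  (p7,r1) ✗  (p7,r6) ✗
Counterexamples (restrictor pairs failing the scope): 5.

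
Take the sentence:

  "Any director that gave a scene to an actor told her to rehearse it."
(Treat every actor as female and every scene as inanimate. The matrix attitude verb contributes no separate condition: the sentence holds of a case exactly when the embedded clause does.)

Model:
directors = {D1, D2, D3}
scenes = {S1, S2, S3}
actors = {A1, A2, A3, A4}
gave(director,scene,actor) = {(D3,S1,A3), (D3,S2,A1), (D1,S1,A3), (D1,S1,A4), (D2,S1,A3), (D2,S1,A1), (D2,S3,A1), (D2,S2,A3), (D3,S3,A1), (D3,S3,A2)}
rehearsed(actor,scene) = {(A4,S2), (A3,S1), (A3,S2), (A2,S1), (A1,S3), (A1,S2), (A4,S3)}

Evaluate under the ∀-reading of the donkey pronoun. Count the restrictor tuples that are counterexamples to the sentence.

3

"her" takes "an actor" as antecedent and "it" takes "a scene"; both are donkey pronouns co-varying with the restrictor.
Strong reading: for every (d,s,a) with gave(d,s,a), rehearsed(a,s).
Restrictor triples: (D1,S1,A3)→rehearsed(A3,S1) ✓  (D1,S1,A4)→rehearsed(A4,S1) ✗  (D2,S1,A1)→rehearsed(A1,S1) ✗  (D2,S1,A3)→rehearsed(A3,S1) ✓  (D2,S2,A3)→rehearsed(A3,S2) ✓  (D2,S3,A1)→rehearsed(A1,S3) ✓  (D3,S1,A3)→rehearsed(A3,S1) ✓  (D3,S2,A1)→rehearsed(A1,S2) ✓  (D3,S3,A1)→rehearsed(A1,S3) ✓  (D3,S3,A2)→rehearsed(A2,S3) ✗
Counterexamples (restrictor triples failing the scope): 3.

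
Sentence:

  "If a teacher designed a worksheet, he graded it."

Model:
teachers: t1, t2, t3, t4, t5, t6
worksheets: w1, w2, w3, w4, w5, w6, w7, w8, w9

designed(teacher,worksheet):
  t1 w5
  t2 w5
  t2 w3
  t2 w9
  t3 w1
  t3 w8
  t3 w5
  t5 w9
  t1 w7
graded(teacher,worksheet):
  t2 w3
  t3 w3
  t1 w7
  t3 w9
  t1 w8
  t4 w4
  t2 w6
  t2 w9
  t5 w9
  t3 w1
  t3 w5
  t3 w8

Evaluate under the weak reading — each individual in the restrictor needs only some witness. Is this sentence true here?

True

"it" takes "a worksheet" as antecedent — a donkey pronoun bound across the clause boundary.
Weak reading: every teacher t with some designed-worksheet has at least one designed-worksheet w such that graded(t,w).
Per teacher: t1:✓  t2:✓  t3:✓  t5:✓
Every teacher in the restrictor has a witness.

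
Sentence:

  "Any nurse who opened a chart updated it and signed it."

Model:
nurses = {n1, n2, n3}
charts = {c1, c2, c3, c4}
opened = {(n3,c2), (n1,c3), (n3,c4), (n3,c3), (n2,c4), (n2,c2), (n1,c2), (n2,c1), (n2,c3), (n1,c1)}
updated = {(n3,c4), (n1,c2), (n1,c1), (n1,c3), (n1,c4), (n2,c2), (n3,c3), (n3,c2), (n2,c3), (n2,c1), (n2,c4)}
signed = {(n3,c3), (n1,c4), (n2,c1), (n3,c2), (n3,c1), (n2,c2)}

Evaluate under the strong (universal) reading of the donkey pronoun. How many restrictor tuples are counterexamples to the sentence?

"it" takes "a chart" as antecedent — a donkey pronoun bound across the clause boundary.
Strong reading: for every (n,c) with opened(n,c), updated(n,c) ∧ signed(n,c).
Restrictor pairs: (n1,c1) ✗  (n1,c2) ✗  (n1,c3) ✗  (n2,c1) ✓  (n2,c2) ✓  (n2,c3) ✗  (n2,c4) ✗  (n3,c2) ✓  (n3,c3) ✓  (n3,c4) ✗
Counterexamples (restrictor pairs failing the scope): 6.

6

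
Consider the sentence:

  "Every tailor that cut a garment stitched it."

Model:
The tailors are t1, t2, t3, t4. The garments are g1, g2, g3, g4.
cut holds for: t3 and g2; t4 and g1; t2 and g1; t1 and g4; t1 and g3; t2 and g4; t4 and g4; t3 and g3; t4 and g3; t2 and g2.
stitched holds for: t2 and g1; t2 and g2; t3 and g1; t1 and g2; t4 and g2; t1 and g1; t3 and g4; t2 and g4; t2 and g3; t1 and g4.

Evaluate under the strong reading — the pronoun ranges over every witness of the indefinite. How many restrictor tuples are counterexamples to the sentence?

6

"it" takes "a garment" as antecedent — a donkey pronoun bound across the clause boundary.
Strong reading: for every (t,g) with cut(t,g), stitched(t,g).
Restrictor pairs: (t1,g3) ✗  (t1,g4) ✓  (t2,g1) ✓  (t2,g2) ✓  (t2,g4) ✓  (t3,g2) ✗  (t3,g3) ✗  (t4,g1) ✗  (t4,g3) ✗  (t4,g4) ✗
Counterexamples (restrictor pairs failing the scope): 6.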